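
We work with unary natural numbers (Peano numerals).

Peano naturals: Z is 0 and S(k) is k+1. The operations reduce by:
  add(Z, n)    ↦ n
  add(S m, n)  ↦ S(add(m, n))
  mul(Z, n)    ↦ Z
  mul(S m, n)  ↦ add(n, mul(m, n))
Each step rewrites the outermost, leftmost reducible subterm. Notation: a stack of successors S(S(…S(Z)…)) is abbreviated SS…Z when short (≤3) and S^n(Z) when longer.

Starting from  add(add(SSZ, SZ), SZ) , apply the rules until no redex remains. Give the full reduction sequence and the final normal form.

Answer: normal form = S^4(Z)  (in 7 steps)

Reduction:
  start: add(add(SSZ, SZ), SZ)
  step 1: add(S(add(SZ, SZ)), SZ)
  step 2: S(add(add(SZ, SZ), SZ))
  step 3: S(add(S(add(Z, SZ)), SZ))
  step 4: S(S(add(add(Z, SZ), SZ)))
  step 5: S(S(add(SZ, SZ)))
  step 6: S(S(S(add(Z, SZ))))
  step 7: S^4(Z)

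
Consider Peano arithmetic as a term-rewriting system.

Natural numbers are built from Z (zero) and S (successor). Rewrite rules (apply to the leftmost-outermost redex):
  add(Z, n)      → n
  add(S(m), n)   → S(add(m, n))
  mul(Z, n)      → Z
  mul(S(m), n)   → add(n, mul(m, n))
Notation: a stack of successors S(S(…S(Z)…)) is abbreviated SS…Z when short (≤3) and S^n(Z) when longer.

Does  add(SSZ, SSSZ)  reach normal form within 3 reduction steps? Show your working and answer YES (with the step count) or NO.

Answer: YES — reaches normal form S^5(Z) in 3 ≤ 3 steps

Reduction:
  start: add(SSZ, SSSZ)
  [1] S(add(SZ, SSSZ))
  [2] S(S(add(Z, SSSZ)))
  [3] S^5(Z)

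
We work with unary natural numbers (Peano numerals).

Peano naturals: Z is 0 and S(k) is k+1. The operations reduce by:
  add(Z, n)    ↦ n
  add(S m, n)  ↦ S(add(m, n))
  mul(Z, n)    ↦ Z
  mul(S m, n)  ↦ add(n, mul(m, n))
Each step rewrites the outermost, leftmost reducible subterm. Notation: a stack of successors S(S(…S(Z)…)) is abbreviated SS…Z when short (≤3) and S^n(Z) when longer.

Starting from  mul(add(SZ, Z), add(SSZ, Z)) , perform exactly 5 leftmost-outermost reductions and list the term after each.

Answer: after 5 steps: S(add(S(add(Z, Z)), mul(add(Z, Z), add(SSZ, Z))))

Reduction:
  start: mul(add(SZ, Z), add(SSZ, Z))
  step 1: mul(S(add(Z, Z)), add(SSZ, Z))
  step 2: add(add(SSZ, Z), mul(add(Z, Z), add(SSZ, Z)))
  step 3: add(S(add(SZ, Z)), mul(add(Z, Z), add(SSZ, Z)))
  step 4: S(add(add(SZ, Z), mul(add(Z, Z), add(SSZ, Z))))
  step 5: S(add(S(add(Z, Z)), mul(add(Z, Z), add(SSZ, Z))))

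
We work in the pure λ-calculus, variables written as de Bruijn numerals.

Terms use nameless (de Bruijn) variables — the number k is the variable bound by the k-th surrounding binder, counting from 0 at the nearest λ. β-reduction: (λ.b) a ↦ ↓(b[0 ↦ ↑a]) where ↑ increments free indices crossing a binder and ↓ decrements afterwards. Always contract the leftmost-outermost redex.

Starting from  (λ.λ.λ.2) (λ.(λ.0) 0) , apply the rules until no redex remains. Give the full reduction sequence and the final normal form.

Answer: normal form = λ.λ.λ.0  (in 2 steps)

Working:
  start: (λ.λ.λ.2) (λ.(λ.0) 0)
  [1] λ.λ.λ.(λ.0) 0
  [2] λ.λ.λ.0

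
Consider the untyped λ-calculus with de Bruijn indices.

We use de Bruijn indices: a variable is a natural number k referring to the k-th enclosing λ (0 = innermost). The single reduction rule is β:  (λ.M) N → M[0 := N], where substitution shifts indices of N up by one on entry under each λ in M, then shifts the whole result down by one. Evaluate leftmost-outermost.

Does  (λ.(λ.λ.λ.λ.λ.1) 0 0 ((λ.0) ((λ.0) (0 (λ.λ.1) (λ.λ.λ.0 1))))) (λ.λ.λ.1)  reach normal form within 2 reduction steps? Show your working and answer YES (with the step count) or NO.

Answer: NO — after 2 steps the term is (λ.λ.λ.λ.1) (λ.λ.λ.1) ((λ.0) ((λ.0) ((λ.λ.λ.1) (λ.λ.1) (λ.λ.λ.0 1)))), not yet normal

Derivation:
  start: (λ.(λ.λ.λ.λ.λ.1) 0 0 ((λ.0) ((λ.0) (0 (λ.λ.1) (λ.λ.λ.0 1))))) (λ.λ.λ.1)
  [1] (λ.λ.λ.λ.λ.1) (λ.λ.λ.1) (λ.λ.λ.1) ((λ.0) ((λ.0) ((λ.λ.λ.1) (λ.λ.1) (λ.λ.λ.0 1))))
  [2] (λ.λ.λ.λ.1) (λ.λ.λ.1) ((λ.0) ((λ.0) ((λ.λ.λ.1) (λ.λ.1) (λ.λ.λ.0 1))))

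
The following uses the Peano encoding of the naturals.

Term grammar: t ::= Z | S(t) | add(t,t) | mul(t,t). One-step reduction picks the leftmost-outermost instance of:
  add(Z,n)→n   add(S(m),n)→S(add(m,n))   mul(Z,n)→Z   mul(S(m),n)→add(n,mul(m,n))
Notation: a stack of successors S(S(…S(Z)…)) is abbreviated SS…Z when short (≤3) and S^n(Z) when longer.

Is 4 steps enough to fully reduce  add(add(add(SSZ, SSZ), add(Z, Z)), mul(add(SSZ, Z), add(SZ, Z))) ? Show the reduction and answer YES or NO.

  start: add(add(add(SSZ, SSZ), add(Z, Z)), mul(add(SSZ, Z), add(SZ, Z)))
  step 1: add(add(S(add(SZ, SSZ)), add(Z, Z)), mul(add(SSZ, Z), add(SZ, Z)))
  step 2: add(S(add(add(SZ, SSZ), add(Z, Z))), mul(add(SSZ, Z), add(SZ, Z)))
  step 3: S(add(add(add(SZ, SSZ), add(Z, Z)), mul(add(SSZ, Z), add(SZ, Z))))
  step 4: S(add(add(S(add(Z, SSZ)), add(Z, Z)), mul(add(SSZ, Z), add(SZ, Z))))

Answer: NO — after 4 steps the term is S(add(add(S(add(Z, SSZ)), add(Z, Z)), mul(add(SSZ, Z), add(SZ, Z)))), not yet normal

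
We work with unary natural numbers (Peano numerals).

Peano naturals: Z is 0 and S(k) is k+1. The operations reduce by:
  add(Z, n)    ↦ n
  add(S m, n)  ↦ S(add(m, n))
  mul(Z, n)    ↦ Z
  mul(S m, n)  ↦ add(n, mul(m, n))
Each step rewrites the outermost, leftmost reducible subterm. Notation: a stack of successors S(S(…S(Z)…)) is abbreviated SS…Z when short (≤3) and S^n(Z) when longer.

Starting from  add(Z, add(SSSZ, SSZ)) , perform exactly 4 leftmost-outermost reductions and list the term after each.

Answer: after 4 steps: S(S(S(add(Z, SSZ))))

Derivation:
  start: add(Z, add(SSSZ, SSZ))
  [1] add(SSSZ, SSZ)
  [2] S(add(SSZ, SSZ))
  [3] S(S(add(SZ, SSZ)))
  [4] S(S(S(add(Z, SSZ))))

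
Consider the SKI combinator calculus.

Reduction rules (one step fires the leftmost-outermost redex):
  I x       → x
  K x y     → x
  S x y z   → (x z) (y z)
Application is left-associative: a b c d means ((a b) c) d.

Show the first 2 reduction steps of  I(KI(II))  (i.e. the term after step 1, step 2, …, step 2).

  start: I(KI(II))
  step 1: KI(II)
  step 2: I

Answer: after 2 steps: I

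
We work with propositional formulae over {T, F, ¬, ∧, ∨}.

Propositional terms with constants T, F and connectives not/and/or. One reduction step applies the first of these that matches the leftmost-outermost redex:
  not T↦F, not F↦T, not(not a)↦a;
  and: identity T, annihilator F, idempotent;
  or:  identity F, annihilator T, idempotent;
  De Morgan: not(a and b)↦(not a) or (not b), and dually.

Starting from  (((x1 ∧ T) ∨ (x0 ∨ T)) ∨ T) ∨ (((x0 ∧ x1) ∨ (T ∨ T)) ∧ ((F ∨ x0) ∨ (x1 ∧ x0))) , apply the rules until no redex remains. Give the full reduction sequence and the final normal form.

Answer: normal form = T  (in 2 steps)

Working:
  start: (((x1 ∧ T) ∨ (x0 ∨ T)) ∨ T) ∨ (((x0 ∧ x1) ∨ (T ∨ T)) ∧ ((F ∨ x0) ∨ (x1 ∧ x0)))
  step 1: T ∨ (((x0 ∧ x1) ∨ (T ∨ T)) ∧ ((F ∨ x0) ∨ (x1 ∧ x0)))
  step 2: T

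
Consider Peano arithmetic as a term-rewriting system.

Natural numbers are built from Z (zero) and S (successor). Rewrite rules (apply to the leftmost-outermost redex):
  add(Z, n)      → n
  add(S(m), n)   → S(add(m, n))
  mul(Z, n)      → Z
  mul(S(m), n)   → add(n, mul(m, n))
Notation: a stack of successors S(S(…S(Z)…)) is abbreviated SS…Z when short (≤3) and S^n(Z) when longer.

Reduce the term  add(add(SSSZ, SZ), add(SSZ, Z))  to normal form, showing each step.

  start: add(add(SSSZ, SZ), add(SSZ, Z))
  →1  add(S(add(SSZ, SZ)), add(SSZ, Z))
  →2  S(add(add(SSZ, SZ), add(SSZ, Z)))
  →3  S(add(S(add(SZ, SZ)), add(SSZ, Z)))
  →4  S(S(add(add(SZ, SZ), add(SSZ, Z))))
  →5  S(S(add(S(add(Z, SZ)), add(SSZ, Z))))
  →6  S(S(S(add(add(Z, SZ), add(SSZ, Z)))))
  →7  S(S(S(add(SZ, add(SSZ, Z)))))
  →8  S(S(S(S(add(Z, add(SSZ, Z))))))
  →9  S(S(S(S(add(SSZ, Z)))))
  →10  S(S(S(S(S(add(SZ, Z))))))
  →11  S(S(S(S(S(S(add(Z, Z)))))))
  →12  S^6(Z)

Answer: normal form = S^6(Z)  (in 12 steps)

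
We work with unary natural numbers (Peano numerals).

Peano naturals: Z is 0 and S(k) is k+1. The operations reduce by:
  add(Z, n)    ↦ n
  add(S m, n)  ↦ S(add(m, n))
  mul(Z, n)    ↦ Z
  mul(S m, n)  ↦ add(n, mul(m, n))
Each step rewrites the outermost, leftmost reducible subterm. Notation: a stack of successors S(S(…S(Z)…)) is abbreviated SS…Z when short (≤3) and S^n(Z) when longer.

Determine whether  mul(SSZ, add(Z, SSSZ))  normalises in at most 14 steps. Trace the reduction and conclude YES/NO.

Answer: YES — reaches normal form S^6(Z) in 13 ≤ 14 steps

Working:
  start: mul(SSZ, add(Z, SSSZ))
  step 1: add(add(Z, SSSZ), mul(SZ, add(Z, SSSZ)))
  step 2: add(SSSZ, mul(SZ, add(Z, SSSZ)))
  step 3: S(add(SSZ, mul(SZ, add(Z, SSSZ))))
  step 4: S(S(add(SZ, mul(SZ, add(Z, SSSZ)))))
  step 5: S(S(S(add(Z, mul(SZ, add(Z, SSSZ))))))
  step 6: S(S(S(mul(SZ, add(Z, SSSZ)))))
  step 7: S(S(S(add(add(Z, SSSZ), mul(Z, add(Z, SSSZ))))))
  step 8: S(S(S(add(SSSZ, mul(Z, add(Z, SSSZ))))))
  step 9: S(S(S(S(add(SSZ, mul(Z, add(Z, SSSZ)))))))
  step 10: S(S(S(S(S(add(SZ, mul(Z, add(Z, SSSZ))))))))
  step 11: S(S(S(S(S(S(add(Z, mul(Z, add(Z, SSSZ)))))))))
  step 12: S(S(S(S(S(S(mul(Z, add(Z, SSSZ))))))))
  step 13: S^6(Z)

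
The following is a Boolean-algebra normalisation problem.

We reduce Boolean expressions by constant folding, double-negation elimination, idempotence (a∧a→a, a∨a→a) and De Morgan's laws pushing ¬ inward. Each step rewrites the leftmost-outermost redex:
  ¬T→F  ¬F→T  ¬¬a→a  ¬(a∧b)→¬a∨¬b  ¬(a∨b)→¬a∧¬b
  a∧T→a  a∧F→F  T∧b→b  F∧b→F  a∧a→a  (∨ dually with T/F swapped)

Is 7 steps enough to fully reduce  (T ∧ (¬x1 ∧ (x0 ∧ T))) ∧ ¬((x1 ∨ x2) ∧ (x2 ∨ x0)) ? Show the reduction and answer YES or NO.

  start: (T ∧ (¬x1 ∧ (x0 ∧ T))) ∧ ¬((x1 ∨ x2) ∧ (x2 ∨ x0))
  →1  (¬x1 ∧ (x0 ∧ T)) ∧ ¬((x1 ∨ x2) ∧ (x2 ∨ x0))
  →2  (¬x1 ∧ x0) ∧ ¬((x1 ∨ x2) ∧ (x2 ∨ x0))
  →3  (¬x1 ∧ x0) ∧ (¬(x1 ∨ x2) ∨ ¬(x2 ∨ x0))
  →4  (¬x1 ∧ x0) ∧ ((¬x1 ∧ ¬x2) ∨ ¬(x2 ∨ x0))
  →5  (¬x1 ∧ x0) ∧ ((¬x1 ∧ ¬x2) ∨ (¬x2 ∧ ¬x0))

Answer: YES — reaches normal form (¬x1 ∧ x0) ∧ ((¬x1 ∧ ¬x2) ∨ (¬x2 ∧ ¬x0)) in 5 ≤ 7 steps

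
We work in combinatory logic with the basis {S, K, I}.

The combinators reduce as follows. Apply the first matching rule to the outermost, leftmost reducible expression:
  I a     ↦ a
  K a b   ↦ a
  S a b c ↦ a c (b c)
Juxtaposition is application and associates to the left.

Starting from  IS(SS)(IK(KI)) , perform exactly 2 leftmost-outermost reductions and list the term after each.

Answer: after 2 steps: S(SS)(K(KI))

Derivation:
  start: IS(SS)(IK(KI))
  [1] S(SS)(IK(KI))
  [2] S(SS)(K(KI))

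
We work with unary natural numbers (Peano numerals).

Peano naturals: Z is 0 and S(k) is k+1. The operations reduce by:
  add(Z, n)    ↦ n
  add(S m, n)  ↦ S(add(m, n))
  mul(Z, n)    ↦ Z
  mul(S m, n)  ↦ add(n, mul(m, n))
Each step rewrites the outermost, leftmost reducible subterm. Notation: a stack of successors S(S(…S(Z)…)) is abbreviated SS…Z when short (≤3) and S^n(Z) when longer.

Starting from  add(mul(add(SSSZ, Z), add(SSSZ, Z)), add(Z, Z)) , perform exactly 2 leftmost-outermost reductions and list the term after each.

  start: add(mul(add(SSSZ, Z), add(SSSZ, Z)), add(Z, Z))
  [1] add(mul(S(add(SSZ, Z)), add(SSSZ, Z)), add(Z, Z))
  [2] add(add(add(SSSZ, Z), mul(add(SSZ, Z), add(SSSZ, Z))), add(Z, Z))

Answer: after 2 steps: add(add(add(SSSZ, Z), mul(add(SSZ, Z), add(SSSZ, Z))), add(Z, Z))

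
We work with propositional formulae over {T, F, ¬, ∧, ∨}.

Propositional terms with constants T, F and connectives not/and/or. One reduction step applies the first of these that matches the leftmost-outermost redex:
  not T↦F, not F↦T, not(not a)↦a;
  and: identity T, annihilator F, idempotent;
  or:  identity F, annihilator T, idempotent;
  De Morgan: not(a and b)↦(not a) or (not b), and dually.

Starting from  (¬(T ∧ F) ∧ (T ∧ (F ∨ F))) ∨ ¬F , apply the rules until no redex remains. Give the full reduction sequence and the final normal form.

Answer: normal form = T  (in 9 steps)

Derivation:
  start: (¬(T ∧ F) ∧ (T ∧ (F ∨ F))) ∨ ¬F
  →1  ((¬T ∨ ¬F) ∧ (T ∧ (F ∨ F))) ∨ ¬F
  →2  ((F ∨ ¬F) ∧ (T ∧ (F ∨ F))) ∨ ¬F
  →3  (¬F ∧ (T ∧ (F ∨ F))) ∨ ¬F
  →4  (T ∧ (T ∧ (F ∨ F))) ∨ ¬F
  →5  (T ∧ (F ∨ F)) ∨ ¬F
  →6  (F ∨ F) ∨ ¬F
  →7  F ∨ ¬F
  →8  ¬F
  →9  T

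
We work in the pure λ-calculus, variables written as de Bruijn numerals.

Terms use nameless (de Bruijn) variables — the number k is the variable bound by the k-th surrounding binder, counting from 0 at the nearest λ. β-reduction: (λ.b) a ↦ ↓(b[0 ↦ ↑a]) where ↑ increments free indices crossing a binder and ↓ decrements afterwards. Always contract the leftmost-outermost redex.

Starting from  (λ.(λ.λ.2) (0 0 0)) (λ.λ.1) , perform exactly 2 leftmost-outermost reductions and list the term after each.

  start: (λ.(λ.λ.2) (0 0 0)) (λ.λ.1)
  →1  (λ.λ.λ.λ.1) ((λ.λ.1) (λ.λ.1) (λ.λ.1))
  →2  λ.λ.λ.1

Answer: after 2 steps: λ.λ.λ.1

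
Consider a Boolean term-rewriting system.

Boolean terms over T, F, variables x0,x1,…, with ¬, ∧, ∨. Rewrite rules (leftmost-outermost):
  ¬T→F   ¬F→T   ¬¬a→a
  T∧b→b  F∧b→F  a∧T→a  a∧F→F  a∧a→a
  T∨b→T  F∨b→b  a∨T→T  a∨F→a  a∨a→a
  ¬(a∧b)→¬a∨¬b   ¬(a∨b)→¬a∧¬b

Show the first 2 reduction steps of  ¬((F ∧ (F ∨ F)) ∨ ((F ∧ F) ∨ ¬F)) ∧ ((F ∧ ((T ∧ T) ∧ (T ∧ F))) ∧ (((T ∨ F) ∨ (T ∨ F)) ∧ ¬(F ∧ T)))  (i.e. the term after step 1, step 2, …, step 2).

Answer: after 2 steps: ((¬F ∨ ¬(F ∨ F)) ∧ ¬((F ∧ F) ∨ ¬F)) ∧ ((F ∧ ((T ∧ T) ∧ (T ∧ F))) ∧ (((T ∨ F) ∨ (T ∨ F)) ∧ ¬(F ∧ T)))

Working:
  start: ¬((F ∧ (F ∨ F)) ∨ ((F ∧ F) ∨ ¬F)) ∧ ((F ∧ ((T ∧ T) ∧ (T ∧ F))) ∧ (((T ∨ F) ∨ (T ∨ F)) ∧ ¬(F ∧ T)))
  [1] (¬(F ∧ (F ∨ F)) ∧ ¬((F ∧ F) ∨ ¬F)) ∧ ((F ∧ ((T ∧ T) ∧ (T ∧ F))) ∧ (((T ∨ F) ∨ (T ∨ F)) ∧ ¬(F ∧ T)))
  [2] ((¬F ∨ ¬(F ∨ F)) ∧ ¬((F ∧ F) ∨ ¬F)) ∧ ((F ∧ ((T ∧ T) ∧ (T ∧ F))) ∧ (((T ∨ F) ∨ (T ∨ F)) ∧ ¬(F ∧ T)))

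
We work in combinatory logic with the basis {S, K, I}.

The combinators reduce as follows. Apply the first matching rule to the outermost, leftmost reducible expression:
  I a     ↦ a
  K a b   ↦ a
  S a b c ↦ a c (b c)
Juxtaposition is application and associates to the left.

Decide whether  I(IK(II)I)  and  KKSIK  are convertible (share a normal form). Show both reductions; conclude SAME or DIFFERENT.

Answer: SAME — A ⇓ I, B ⇓ I

Working:
Term A:
  start: I(IK(II)I)
  →1  IK(II)I
  →2  K(II)I
  →3  II
  →4  I

Term B:
  start: KKSIK
  →1  KIK
  →2  I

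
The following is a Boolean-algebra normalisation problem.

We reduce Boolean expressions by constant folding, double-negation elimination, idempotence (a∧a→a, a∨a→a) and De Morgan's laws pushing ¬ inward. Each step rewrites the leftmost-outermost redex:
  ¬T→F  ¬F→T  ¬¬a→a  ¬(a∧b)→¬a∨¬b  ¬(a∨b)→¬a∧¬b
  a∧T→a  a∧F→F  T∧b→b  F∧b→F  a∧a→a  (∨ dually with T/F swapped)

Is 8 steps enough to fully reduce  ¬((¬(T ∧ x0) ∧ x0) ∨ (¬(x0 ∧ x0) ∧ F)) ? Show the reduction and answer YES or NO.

Answer: NO — after 8 steps the term is (x0 ∨ ¬x0) ∧ (x0 ∨ T), not yet normal

Reduction:
  start: ¬((¬(T ∧ x0) ∧ x0) ∨ (¬(x0 ∧ x0) ∧ F))
  step 1: ¬(¬(T ∧ x0) ∧ x0) ∧ ¬(¬(x0 ∧ x0) ∧ F)
  step 2: (¬¬(T ∧ x0) ∨ ¬x0) ∧ ¬(¬(x0 ∧ x0) ∧ F)
  step 3: ((T ∧ x0) ∨ ¬x0) ∧ ¬(¬(x0 ∧ x0) ∧ F)
  step 4: (x0 ∨ ¬x0) ∧ ¬(¬(x0 ∧ x0) ∧ F)
  step 5: (x0 ∨ ¬x0) ∧ (¬¬(x0 ∧ x0) ∨ ¬F)
  step 6: (x0 ∨ ¬x0) ∧ ((x0 ∧ x0) ∨ ¬F)
  step 7: (x0 ∨ ¬x0) ∧ (x0 ∨ ¬F)
  step 8: (x0 ∨ ¬x0) ∧ (x0 ∨ T)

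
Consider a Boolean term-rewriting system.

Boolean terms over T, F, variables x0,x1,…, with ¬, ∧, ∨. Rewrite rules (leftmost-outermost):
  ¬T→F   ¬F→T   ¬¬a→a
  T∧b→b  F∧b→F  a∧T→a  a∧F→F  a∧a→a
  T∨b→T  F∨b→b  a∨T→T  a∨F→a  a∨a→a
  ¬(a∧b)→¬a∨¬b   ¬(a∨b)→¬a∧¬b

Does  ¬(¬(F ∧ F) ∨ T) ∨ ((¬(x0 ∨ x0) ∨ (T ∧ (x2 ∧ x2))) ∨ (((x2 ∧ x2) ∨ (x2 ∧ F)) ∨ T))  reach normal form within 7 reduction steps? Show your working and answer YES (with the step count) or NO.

  start: ¬(¬(F ∧ F) ∨ T) ∨ ((¬(x0 ∨ x0) ∨ (T ∧ (x2 ∧ x2))) ∨ (((x2 ∧ x2) ∨ (x2 ∧ F)) ∨ T))
  step 1: (¬¬(F ∧ F) ∧ ¬T) ∨ ((¬(x0 ∨ x0) ∨ (T ∧ (x2 ∧ x2))) ∨ (((x2 ∧ x2) ∨ (x2 ∧ F)) ∨ T))
  step 2: ((F ∧ F) ∧ ¬T) ∨ ((¬(x0 ∨ x0) ∨ (T ∧ (x2 ∧ x2))) ∨ (((x2 ∧ x2) ∨ (x2 ∧ F)) ∨ T))
  step 3: (F ∧ ¬T) ∨ ((¬(x0 ∨ x0) ∨ (T ∧ (x2 ∧ x2))) ∨ (((x2 ∧ x2) ∨ (x2 ∧ F)) ∨ T))
  step 4: F ∨ ((¬(x0 ∨ x0) ∨ (T ∧ (x2 ∧ x2))) ∨ (((x2 ∧ x2) ∨ (x2 ∧ F)) ∨ T))
  step 5: (¬(x0 ∨ x0) ∨ (T ∧ (x2 ∧ x2))) ∨ (((x2 ∧ x2) ∨ (x2 ∧ F)) ∨ T)
  step 6: ((¬x0 ∧ ¬x0) ∨ (T ∧ (x2 ∧ x2))) ∨ (((x2 ∧ x2) ∨ (x2 ∧ F)) ∨ T)
  step 7: (¬x0 ∨ (T ∧ (x2 ∧ x2))) ∨ (((x2 ∧ x2) ∨ (x2 ∧ F)) ∨ T)

Answer: NO — after 7 steps the term is (¬x0 ∨ (T ∧ (x2 ∧ x2))) ∨ (((x2 ∧ x2) ∨ (x2 ∧ F)) ∨ T), not yet normal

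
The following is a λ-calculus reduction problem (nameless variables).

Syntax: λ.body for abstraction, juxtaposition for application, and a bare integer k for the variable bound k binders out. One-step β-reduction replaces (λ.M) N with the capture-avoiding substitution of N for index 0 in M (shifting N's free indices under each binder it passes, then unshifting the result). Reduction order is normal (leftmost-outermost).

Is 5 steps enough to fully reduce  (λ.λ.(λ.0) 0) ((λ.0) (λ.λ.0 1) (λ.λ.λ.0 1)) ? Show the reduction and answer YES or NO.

  start: (λ.λ.(λ.0) 0) ((λ.0) (λ.λ.0 1) (λ.λ.λ.0 1))
  →1  λ.(λ.0) 0
  →2  λ.0

Answer: YES — reaches normal form λ.0 in 2 ≤ 5 steps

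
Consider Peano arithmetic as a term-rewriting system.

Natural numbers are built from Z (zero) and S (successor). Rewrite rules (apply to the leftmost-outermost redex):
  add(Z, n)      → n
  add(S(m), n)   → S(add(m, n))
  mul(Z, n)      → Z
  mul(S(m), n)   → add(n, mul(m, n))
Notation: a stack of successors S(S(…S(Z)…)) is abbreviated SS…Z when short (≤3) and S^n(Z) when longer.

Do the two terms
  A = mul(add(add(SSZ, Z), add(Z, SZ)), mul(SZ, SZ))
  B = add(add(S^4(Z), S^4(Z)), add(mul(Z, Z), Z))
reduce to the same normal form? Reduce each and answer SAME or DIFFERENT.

Answer: DIFFERENT — A ⇓ SSSZ, B ⇓ S^8(Z)

Derivation:
Term A:
  start: mul(add(add(SSZ, Z), add(Z, SZ)), mul(SZ, SZ))
  →1  mul(add(S(add(SZ, Z)), add(Z, SZ)), mul(SZ, SZ))
  →2  mul(S(add(add(SZ, Z), add(Z, SZ))), mul(SZ, SZ))
  →3  add(mul(SZ, SZ), mul(add(add(SZ, Z), add(Z, SZ)), mul(SZ, SZ)))
  →4  add(add(SZ, mul(Z, SZ)), mul(add(add(SZ, Z), add(Z, SZ)), mul(SZ, SZ)))
  →5  add(S(add(Z, mul(Z, SZ))), mul(add(add(SZ, Z), add(Z, SZ)), mul(SZ, SZ)))
  →6  S(add(add(Z, mul(Z, SZ)), mul(add(add(SZ, Z), add(Z, SZ)), mul(SZ, SZ))))
  →7  S(add(mul(Z, SZ), mul(add(add(SZ, Z), add(Z, SZ)), mul(SZ, SZ))))
  →8  S(add(Z, mul(add(add(SZ, Z), add(Z, SZ)), mul(SZ, SZ))))
  →9  S(mul(add(add(SZ, Z), add(Z, SZ)), mul(SZ, SZ)))
  →10  S(mul(add(S(add(Z, Z)), add(Z, SZ)), mul(SZ, SZ)))
  →11  S(mul(S(add(add(Z, Z), add(Z, SZ))), mul(SZ, SZ)))
  →12  S(add(mul(SZ, SZ), mul(add(add(Z, Z), add(Z, SZ)), mul(SZ, SZ))))
  →13  S(add(add(SZ, mul(Z, SZ)), mul(add(add(Z, Z), add(Z, SZ)), mul(SZ, SZ))))
  →14  S(add(S(add(Z, mul(Z, SZ))), mul(add(add(Z, Z), add(Z, SZ)), mul(SZ, SZ))))
  →15  S(S(add(add(Z, mul(Z, SZ)), mul(add(add(Z, Z), add(Z, SZ)), mul(SZ, SZ)))))
  →16  S(S(add(mul(Z, SZ), mul(add(add(Z, Z), add(Z, SZ)), mul(SZ, SZ)))))
  →17  S(S(add(Z, mul(add(add(Z, Z), add(Z, SZ)), mul(SZ, SZ)))))
  →18  S(S(mul(add(add(Z, Z), add(Z, SZ)), mul(SZ, SZ))))
  →19  S(S(mul(add(Z, add(Z, SZ)), mul(SZ, SZ))))
  →20  S(S(mul(add(Z, SZ), mul(SZ, SZ))))
  →21  S(S(mul(SZ, mul(SZ, SZ))))
  →22  S(S(add(mul(SZ, SZ), mul(Z, mul(SZ, SZ)))))
  →23  S(S(add(add(SZ, mul(Z, SZ)), mul(Z, mul(SZ, SZ)))))
  →24  S(S(add(S(add(Z, mul(Z, SZ))), mul(Z, mul(SZ, SZ)))))
  →25  S(S(S(add(add(Z, mul(Z, SZ)), mul(Z, mul(SZ, SZ))))))
  →26  S(S(S(add(mul(Z, SZ), mul(Z, mul(SZ, SZ))))))
  →27  S(S(S(add(Z, mul(Z, mul(SZ, SZ))))))
  →28  S(S(S(mul(Z, mul(SZ, SZ)))))
  →29  SSSZ

Term B:
  start: add(add(S^4(Z), S^4(Z)), add(mul(Z, Z), Z))
  →1  add(S(add(SSSZ, S^4(Z))), add(mul(Z, Z), Z))
  →2  S(add(add(SSSZ, S^4(Z)), add(mul(Z, Z), Z)))
  →3  S(add(S(add(SSZ, S^4(Z))), add(mul(Z, Z), Z)))
  →4  S(S(add(add(SSZ, S^4(Z)), add(mul(Z, Z), Z))))
  →5  S(S(add(S(add(SZ, S^4(Z))), add(mul(Z, Z), Z))))
  →6  S(S(S(add(add(SZ, S^4(Z)), add(mul(Z, Z), Z)))))
  →7  S(S(S(add(S(add(Z, S^4(Z))), add(mul(Z, Z), Z)))))
  →8  S(S(S(S(add(add(Z, S^4(Z)), add(mul(Z, Z), Z))))))
  →9  S(S(S(S(add(S^4(Z), add(mul(Z, Z), Z))))))
  →10  S(S(S(S(S(add(SSSZ, add(mul(Z, Z), Z)))))))
  →11  S(S(S(S(S(S(add(SSZ, add(mul(Z, Z), Z))))))))
  →12  S(S(S(S(S(S(S(add(SZ, add(mul(Z, Z), Z)))))))))
  →13  S(S(S(S(S(S(S(S(add(Z, add(mul(Z, Z), Z))))))))))
  →14  S(S(S(S(S(S(S(S(add(mul(Z, Z), Z)))))))))
  →15  S(S(S(S(S(S(S(S(add(Z, Z)))))))))
  →16  S^8(Z)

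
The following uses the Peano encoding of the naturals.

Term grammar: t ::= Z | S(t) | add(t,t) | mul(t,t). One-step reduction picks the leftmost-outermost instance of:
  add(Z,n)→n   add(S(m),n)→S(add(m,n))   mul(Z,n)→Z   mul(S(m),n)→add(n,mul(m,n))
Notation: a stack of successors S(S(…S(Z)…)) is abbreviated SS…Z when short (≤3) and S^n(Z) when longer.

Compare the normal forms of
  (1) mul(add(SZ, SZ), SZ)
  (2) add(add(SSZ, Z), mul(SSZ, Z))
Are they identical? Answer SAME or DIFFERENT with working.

Term A:
  start: mul(add(SZ, SZ), SZ)
  [1] mul(S(add(Z, SZ)), SZ)
  [2] add(SZ, mul(add(Z, SZ), SZ))
  [3] S(add(Z, mul(add(Z, SZ), SZ)))
  [4] S(mul(add(Z, SZ), SZ))
  [5] S(mul(SZ, SZ))
  [6] S(add(SZ, mul(Z, SZ)))
  [7] S(S(add(Z, mul(Z, SZ))))
  [8] S(S(mul(Z, SZ)))
  [9] SSZ

Term B:
  start: add(add(SSZ, Z), mul(SSZ, Z))
  [1] add(S(add(SZ, Z)), mul(SSZ, Z))
  [2] S(add(add(SZ, Z), mul(SSZ, Z)))
  [3] S(add(S(add(Z, Z)), mul(SSZ, Z)))
  [4] S(S(add(add(Z, Z), mul(SSZ, Z))))
  [5] S(S(add(Z, mul(SSZ, Z))))
  [6] S(S(mul(SSZ, Z)))
  [7] S(S(add(Z, mul(SZ, Z))))
  [8] S(S(mul(SZ, Z)))
  [9] S(S(add(Z, mul(Z, Z))))
  [10] S(S(mul(Z, Z)))
  [11] SSZ

Answer: SAME — A ⇓ SSZ, B ⇓ SSZ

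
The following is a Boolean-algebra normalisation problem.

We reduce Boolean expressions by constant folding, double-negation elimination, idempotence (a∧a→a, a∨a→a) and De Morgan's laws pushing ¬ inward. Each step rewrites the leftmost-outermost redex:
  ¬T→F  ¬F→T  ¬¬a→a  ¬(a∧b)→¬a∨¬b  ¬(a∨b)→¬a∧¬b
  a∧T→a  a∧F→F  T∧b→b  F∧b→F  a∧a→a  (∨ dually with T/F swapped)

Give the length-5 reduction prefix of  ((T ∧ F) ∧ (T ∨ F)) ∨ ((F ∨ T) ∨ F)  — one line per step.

Answer: after 5 steps: T

Reduction:
  start: ((T ∧ F) ∧ (T ∨ F)) ∨ ((F ∨ T) ∨ F)
  →1  (F ∧ (T ∨ F)) ∨ ((F ∨ T) ∨ F)
  →2  F ∨ ((F ∨ T) ∨ F)
  →3  (F ∨ T) ∨ F
  →4  F ∨ T
  →5  T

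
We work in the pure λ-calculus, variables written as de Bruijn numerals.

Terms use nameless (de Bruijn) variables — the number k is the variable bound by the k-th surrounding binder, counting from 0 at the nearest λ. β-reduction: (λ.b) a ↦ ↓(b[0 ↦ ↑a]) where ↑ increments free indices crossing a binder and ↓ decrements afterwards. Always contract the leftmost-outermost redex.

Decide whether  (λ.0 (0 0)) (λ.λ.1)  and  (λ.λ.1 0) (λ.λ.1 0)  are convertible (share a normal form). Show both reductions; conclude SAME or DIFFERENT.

Term A:
  start: (λ.0 (0 0)) (λ.λ.1)
  →1  (λ.λ.1) ((λ.λ.1) (λ.λ.1))
  →2  λ.(λ.λ.1) (λ.λ.1)
  →3  λ.λ.λ.λ.1

Term B:
  start: (λ.λ.1 0) (λ.λ.1 0)
  →1  λ.(λ.λ.1 0) 0
  →2  λ.λ.1 0

Answer: DIFFERENT — A ⇓ λ.λ.λ.λ.1, B ⇓ λ.λ.1 0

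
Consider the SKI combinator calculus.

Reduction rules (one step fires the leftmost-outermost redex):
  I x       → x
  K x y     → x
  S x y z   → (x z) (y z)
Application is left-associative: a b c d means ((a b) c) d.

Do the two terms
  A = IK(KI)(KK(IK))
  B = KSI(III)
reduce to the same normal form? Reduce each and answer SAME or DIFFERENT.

Term A:
  start: IK(KI)(KK(IK))
  [1] K(KI)(KK(IK))
  [2] KI

Term B:
  start: KSI(III)
  [1] S(III)
  [2] S(II)
  [3] SI

Answer: DIFFERENT — A ⇓ KI, B ⇓ SI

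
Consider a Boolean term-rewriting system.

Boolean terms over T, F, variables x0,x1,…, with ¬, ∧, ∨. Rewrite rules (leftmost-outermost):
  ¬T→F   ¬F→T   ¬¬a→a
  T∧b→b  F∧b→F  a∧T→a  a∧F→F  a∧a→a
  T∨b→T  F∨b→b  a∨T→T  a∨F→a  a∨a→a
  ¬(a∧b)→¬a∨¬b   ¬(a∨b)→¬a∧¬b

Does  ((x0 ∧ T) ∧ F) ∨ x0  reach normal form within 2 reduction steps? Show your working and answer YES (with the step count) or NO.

Answer: YES — reaches normal form x0 in 2 ≤ 2 steps

Working:
  start: ((x0 ∧ T) ∧ F) ∨ x0
  →1  F ∨ x0
  →2  x0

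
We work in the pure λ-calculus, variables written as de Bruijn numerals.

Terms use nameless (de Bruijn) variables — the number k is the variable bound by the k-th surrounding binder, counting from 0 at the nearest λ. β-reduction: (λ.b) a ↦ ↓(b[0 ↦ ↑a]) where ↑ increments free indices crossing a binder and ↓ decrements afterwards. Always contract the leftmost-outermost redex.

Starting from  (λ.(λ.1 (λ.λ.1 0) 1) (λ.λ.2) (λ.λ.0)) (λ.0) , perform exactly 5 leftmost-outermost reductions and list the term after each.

  start: (λ.(λ.1 (λ.λ.1 0) 1) (λ.λ.2) (λ.λ.0)) (λ.0)
  [1] (λ.(λ.0) (λ.λ.1 0) (λ.0)) (λ.λ.λ.0) (λ.λ.0)
  [2] (λ.0) (λ.λ.1 0) (λ.0) (λ.λ.0)
  [3] (λ.λ.1 0) (λ.0) (λ.λ.0)
  [4] (λ.(λ.0) 0) (λ.λ.0)
  [5] (λ.0) (λ.λ.0)

Answer: after 5 steps: (λ.0) (λ.λ.0)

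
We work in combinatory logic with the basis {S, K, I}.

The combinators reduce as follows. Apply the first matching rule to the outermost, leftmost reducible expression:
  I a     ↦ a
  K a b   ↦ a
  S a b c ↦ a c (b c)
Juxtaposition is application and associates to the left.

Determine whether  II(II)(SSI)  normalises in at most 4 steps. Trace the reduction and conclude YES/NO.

  start: II(II)(SSI)
  step 1: I(II)(SSI)
  step 2: II(SSI)
  step 3: I(SSI)
  step 4: SSI

Answer: YES — reaches normal form SSI in 4 ≤ 4 steps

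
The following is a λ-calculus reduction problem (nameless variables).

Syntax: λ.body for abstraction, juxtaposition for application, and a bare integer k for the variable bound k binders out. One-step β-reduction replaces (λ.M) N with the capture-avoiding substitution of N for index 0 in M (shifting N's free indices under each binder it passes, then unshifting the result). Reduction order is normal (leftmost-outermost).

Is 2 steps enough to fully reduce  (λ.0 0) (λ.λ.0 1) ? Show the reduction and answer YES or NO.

  start: (λ.0 0) (λ.λ.0 1)
  [1] (λ.λ.0 1) (λ.λ.0 1)
  [2] λ.0 (λ.λ.0 1)

Answer: YES — reaches normal form λ.0 (λ.λ.0 1) in 2 ≤ 2 steps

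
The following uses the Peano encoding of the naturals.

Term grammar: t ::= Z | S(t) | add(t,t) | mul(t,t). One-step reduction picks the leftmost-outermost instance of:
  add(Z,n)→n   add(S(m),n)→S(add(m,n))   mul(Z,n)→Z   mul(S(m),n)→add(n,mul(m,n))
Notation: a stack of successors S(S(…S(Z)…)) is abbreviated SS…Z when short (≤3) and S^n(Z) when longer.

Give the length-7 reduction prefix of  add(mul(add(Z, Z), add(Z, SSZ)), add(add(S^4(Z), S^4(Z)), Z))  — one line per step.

Answer: after 7 steps: S(S(add(add(SSZ, S^4(Z)), Z)))

Working:
  start: add(mul(add(Z, Z), add(Z, SSZ)), add(add(S^4(Z), S^4(Z)), Z))
  →1  add(mul(Z, add(Z, SSZ)), add(add(S^4(Z), S^4(Z)), Z))
  →2  add(Z, add(add(S^4(Z), S^4(Z)), Z))
  →3  add(add(S^4(Z), S^4(Z)), Z)
  →4  add(S(add(SSSZ, S^4(Z))), Z)
  →5  S(add(add(SSSZ, S^4(Z)), Z))
  →6  S(add(S(add(SSZ, S^4(Z))), Z))
  →7  S(S(add(add(SSZ, S^4(Z)), Z)))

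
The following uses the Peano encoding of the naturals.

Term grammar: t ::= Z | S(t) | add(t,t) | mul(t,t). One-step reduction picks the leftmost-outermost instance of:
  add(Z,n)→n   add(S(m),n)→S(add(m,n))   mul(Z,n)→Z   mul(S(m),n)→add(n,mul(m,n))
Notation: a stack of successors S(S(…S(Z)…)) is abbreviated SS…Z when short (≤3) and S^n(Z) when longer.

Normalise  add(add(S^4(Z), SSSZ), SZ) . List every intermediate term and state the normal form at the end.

  start: add(add(S^4(Z), SSSZ), SZ)
  →1  add(S(add(SSSZ, SSSZ)), SZ)
  →2  S(add(add(SSSZ, SSSZ), SZ))
  →3  S(add(S(add(SSZ, SSSZ)), SZ))
  →4  S(S(add(add(SSZ, SSSZ), SZ)))
  →5  S(S(add(S(add(SZ, SSSZ)), SZ)))
  →6  S(S(S(add(add(SZ, SSSZ), SZ))))
  →7  S(S(S(add(S(add(Z, SSSZ)), SZ))))
  →8  S(S(S(S(add(add(Z, SSSZ), SZ)))))
  →9  S(S(S(S(add(SSSZ, SZ)))))
  →10  S(S(S(S(S(add(SSZ, SZ))))))
  →11  S(S(S(S(S(S(add(SZ, SZ)))))))
  →12  S(S(S(S(S(S(S(add(Z, SZ))))))))
  →13  S^8(Z)

Answer: normal form = S^8(Z)  (in 13 steps)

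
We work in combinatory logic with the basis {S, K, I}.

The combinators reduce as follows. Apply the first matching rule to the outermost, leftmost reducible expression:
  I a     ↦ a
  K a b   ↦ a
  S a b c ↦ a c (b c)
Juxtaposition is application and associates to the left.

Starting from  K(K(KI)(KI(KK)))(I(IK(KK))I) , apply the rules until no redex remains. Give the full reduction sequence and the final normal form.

Answer: normal form = KI  (in 2 steps)

Derivation:
  start: K(K(KI)(KI(KK)))(I(IK(KK))I)
  [1] K(KI)(KI(KK))
  [2] KI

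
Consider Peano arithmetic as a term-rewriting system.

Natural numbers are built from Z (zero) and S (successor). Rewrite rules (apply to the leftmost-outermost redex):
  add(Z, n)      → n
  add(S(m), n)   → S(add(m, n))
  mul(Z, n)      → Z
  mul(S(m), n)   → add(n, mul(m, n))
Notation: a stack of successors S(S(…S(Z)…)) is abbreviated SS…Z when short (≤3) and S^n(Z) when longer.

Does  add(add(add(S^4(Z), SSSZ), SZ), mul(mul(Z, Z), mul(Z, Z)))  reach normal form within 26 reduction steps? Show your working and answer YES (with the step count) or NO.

Answer: YES — reaches normal form S^8(Z) in 24 ≤ 26 steps

Derivation:
  start: add(add(add(S^4(Z), SSSZ), SZ), mul(mul(Z, Z), mul(Z, Z)))
  step 1: add(add(S(add(SSSZ, SSSZ)), SZ), mul(mul(Z, Z), mul(Z, Z)))
  step 2: add(S(add(add(SSSZ, SSSZ), SZ)), mul(mul(Z, Z), mul(Z, Z)))
  step 3: S(add(add(add(SSSZ, SSSZ), SZ), mul(mul(Z, Z), mul(Z, Z))))
  step 4: S(add(add(S(add(SSZ, SSSZ)), SZ), mul(mul(Z, Z), mul(Z, Z))))
  step 5: S(add(S(add(add(SSZ, SSSZ), SZ)), mul(mul(Z, Z), mul(Z, Z))))
  step 6: S(S(add(add(add(SSZ, SSSZ), SZ), mul(mul(Z, Z), mul(Z, Z)))))
  step 7: S(S(add(add(S(add(SZ, SSSZ)), SZ), mul(mul(Z, Z), mul(Z, Z)))))
  step 8: S(S(add(S(add(add(SZ, SSSZ), SZ)), mul(mul(Z, Z), mul(Z, Z)))))
  step 9: S(S(S(add(add(add(SZ, SSSZ), SZ), mul(mul(Z, Z), mul(Z, Z))))))
  step 10: S(S(S(add(add(S(add(Z, SSSZ)), SZ), mul(mul(Z, Z), mul(Z, Z))))))
  step 11: S(S(S(add(S(add(add(Z, SSSZ), SZ)), mul(mul(Z, Z), mul(Z, Z))))))
  step 12: S(S(S(S(add(add(add(Z, SSSZ), SZ), mul(mul(Z, Z), mul(Z, Z)))))))
  step 13: S(S(S(S(add(add(SSSZ, SZ), mul(mul(Z, Z), mul(Z, Z)))))))
  step 14: S(S(S(S(add(S(add(SSZ, SZ)), mul(mul(Z, Z), mul(Z, Z)))))))
  step 15: S(S(S(S(S(add(add(SSZ, SZ), mul(mul(Z, Z), mul(Z, Z))))))))
  step 16: S(S(S(S(S(add(S(add(SZ, SZ)), mul(mul(Z, Z), mul(Z, Z))))))))
  step 17: S(S(S(S(S(S(add(add(SZ, SZ), mul(mul(Z, Z), mul(Z, Z)))))))))
  step 18: S(S(S(S(S(S(add(S(add(Z, SZ)), mul(mul(Z, Z), mul(Z, Z)))))))))
  step 19: S(S(S(S(S(S(S(add(add(Z, SZ), mul(mul(Z, Z), mul(Z, Z))))))))))
  step 20: S(S(S(S(S(S(S(add(SZ, mul(mul(Z, Z), mul(Z, Z))))))))))
  step 21: S(S(S(S(S(S(S(S(add(Z, mul(mul(Z, Z), mul(Z, Z)))))))))))
  step 22: S(S(S(S(S(S(S(S(mul(mul(Z, Z), mul(Z, Z))))))))))
  step 23: S(S(S(S(S(S(S(S(mul(Z, mul(Z, Z))))))))))
  step 24: S^8(Z)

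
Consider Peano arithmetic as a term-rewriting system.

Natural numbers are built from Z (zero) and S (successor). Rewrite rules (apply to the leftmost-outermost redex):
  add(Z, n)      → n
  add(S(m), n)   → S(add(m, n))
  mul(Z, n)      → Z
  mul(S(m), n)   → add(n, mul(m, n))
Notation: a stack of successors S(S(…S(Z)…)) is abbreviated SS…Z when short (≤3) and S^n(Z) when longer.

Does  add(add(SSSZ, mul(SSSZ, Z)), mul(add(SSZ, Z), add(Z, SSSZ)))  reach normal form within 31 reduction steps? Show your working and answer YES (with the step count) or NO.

Answer: YES — reaches normal form S^9(Z) in 31 ≤ 31 steps

Derivation:
  start: add(add(SSSZ, mul(SSSZ, Z)), mul(add(SSZ, Z), add(Z, SSSZ)))
  →1  add(S(add(SSZ, mul(SSSZ, Z))), mul(add(SSZ, Z), add(Z, SSSZ)))
  →2  S(add(add(SSZ, mul(SSSZ, Z)), mul(add(SSZ, Z), add(Z, SSSZ))))
  →3  S(add(S(add(SZ, mul(SSSZ, Z))), mul(add(SSZ, Z), add(Z, SSSZ))))
  →4  S(S(add(add(SZ, mul(SSSZ, Z)), mul(add(SSZ, Z), add(Z, SSSZ)))))
  →5  S(S(add(S(add(Z, mul(SSSZ, Z))), mul(add(SSZ, Z), add(Z, SSSZ)))))
  →6  S(S(S(add(add(Z, mul(SSSZ, Z)), mul(add(SSZ, Z), add(Z, SSSZ))))))
  →7  S(S(S(add(mul(SSSZ, Z), mul(add(SSZ, Z), add(Z, SSSZ))))))
  →8  S(S(S(add(add(Z, mul(SSZ, Z)), mul(add(SSZ, Z), add(Z, SSSZ))))))
  →9  S(S(S(add(mul(SSZ, Z), mul(add(SSZ, Z), add(Z, SSSZ))))))
  →10  S(S(S(add(add(Z, mul(SZ, Z)), mul(add(SSZ, Z), add(Z, SSSZ))))))
  →11  S(S(S(add(mul(SZ, Z), mul(add(SSZ, Z), add(Z, SSSZ))))))
  →12  S(S(S(add(add(Z, mul(Z, Z)), mul(add(SSZ, Z), add(Z, SSSZ))))))
  →13  S(S(S(add(mul(Z, Z), mul(add(SSZ, Z), add(Z, SSSZ))))))
  →14  S(S(S(add(Z, mul(add(SSZ, Z), add(Z, SSSZ))))))
  →15  S(S(S(mul(add(SSZ, Z), add(Z, SSSZ)))))
  →16  S(S(S(mul(S(add(SZ, Z)), add(Z, SSSZ)))))
  →17  S(S(S(add(add(Z, SSSZ), mul(add(SZ, Z), add(Z, SSSZ))))))
  →18  S(S(S(add(SSSZ, mul(add(SZ, Z), add(Z, SSSZ))))))
  →19  S(S(S(S(add(SSZ, mul(add(SZ, Z), add(Z, SSSZ)))))))
  →20  S(S(S(S(S(add(SZ, mul(add(SZ, Z), add(Z, SSSZ))))))))
  →21  S(S(S(S(S(S(add(Z, mul(add(SZ, Z), add(Z, SSSZ)))))))))
  →22  S(S(S(S(S(S(mul(add(SZ, Z), add(Z, SSSZ))))))))
  →23  S(S(S(S(S(S(mul(S(add(Z, Z)), add(Z, SSSZ))))))))
  →24  S(S(S(S(S(S(add(add(Z, SSSZ), mul(add(Z, Z), add(Z, SSSZ)))))))))
  →25  S(S(S(S(S(S(add(SSSZ, mul(add(Z, Z), add(Z, SSSZ)))))))))
  →26  S(S(S(S(S(S(S(add(SSZ, mul(add(Z, Z), add(Z, SSSZ))))))))))
  →27  S(S(S(S(S(S(S(S(add(SZ, mul(add(Z, Z), add(Z, SSSZ)))))))))))
  →28  S(S(S(S(S(S(S(S(S(add(Z, mul(add(Z, Z), add(Z, SSSZ))))))))))))
  →29  S(S(S(S(S(S(S(S(S(mul(add(Z, Z), add(Z, SSSZ)))))))))))
  →30  S(S(S(S(S(S(S(S(S(mul(Z, add(Z, SSSZ)))))))))))
  →31  S^9(Z)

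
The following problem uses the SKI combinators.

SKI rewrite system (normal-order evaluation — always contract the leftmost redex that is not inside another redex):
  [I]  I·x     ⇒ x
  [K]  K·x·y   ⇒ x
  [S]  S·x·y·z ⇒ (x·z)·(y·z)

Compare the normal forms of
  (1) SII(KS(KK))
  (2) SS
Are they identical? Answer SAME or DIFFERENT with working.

Term A:
  start: SII(KS(KK))
  [1] I(KS(KK))(I(KS(KK)))
  [2] KS(KK)(I(KS(KK)))
  [3] S(I(KS(KK)))
  [4] S(KS(KK))
  [5] SS

Term B:
  start: SS

Answer: SAME — A ⇓ SS, B ⇓ SS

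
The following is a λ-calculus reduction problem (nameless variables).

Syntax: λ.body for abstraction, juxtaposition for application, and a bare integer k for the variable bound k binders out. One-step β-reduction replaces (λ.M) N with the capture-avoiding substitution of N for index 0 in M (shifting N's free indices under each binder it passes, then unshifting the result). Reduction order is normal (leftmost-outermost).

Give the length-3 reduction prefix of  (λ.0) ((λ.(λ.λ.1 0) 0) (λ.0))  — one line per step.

  start: (λ.0) ((λ.(λ.λ.1 0) 0) (λ.0))
  [1] (λ.(λ.λ.1 0) 0) (λ.0)
  [2] (λ.λ.1 0) (λ.0)
  [3] λ.(λ.0) 0

Answer: after 3 steps: λ.(λ.0) 0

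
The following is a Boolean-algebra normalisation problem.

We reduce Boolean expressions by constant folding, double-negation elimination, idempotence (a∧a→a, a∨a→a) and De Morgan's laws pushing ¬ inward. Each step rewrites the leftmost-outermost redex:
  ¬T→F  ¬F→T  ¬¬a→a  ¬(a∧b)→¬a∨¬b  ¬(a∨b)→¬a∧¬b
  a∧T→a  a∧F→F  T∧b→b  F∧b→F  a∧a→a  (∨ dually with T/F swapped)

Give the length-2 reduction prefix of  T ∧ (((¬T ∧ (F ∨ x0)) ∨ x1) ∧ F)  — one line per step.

Answer: after 2 steps: F

Reduction:
  start: T ∧ (((¬T ∧ (F ∨ x0)) ∨ x1) ∧ F)
  →1  ((¬T ∧ (F ∨ x0)) ∨ x1) ∧ F
  →2  F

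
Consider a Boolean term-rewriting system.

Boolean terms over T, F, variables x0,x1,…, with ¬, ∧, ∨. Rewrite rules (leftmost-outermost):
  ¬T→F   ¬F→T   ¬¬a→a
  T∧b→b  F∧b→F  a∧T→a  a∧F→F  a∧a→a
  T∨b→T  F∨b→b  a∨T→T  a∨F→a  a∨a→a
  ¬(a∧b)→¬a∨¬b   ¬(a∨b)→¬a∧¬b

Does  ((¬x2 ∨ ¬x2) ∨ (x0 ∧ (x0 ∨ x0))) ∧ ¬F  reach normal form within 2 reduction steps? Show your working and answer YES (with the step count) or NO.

Answer: NO — after 2 steps the term is (¬x2 ∨ (x0 ∧ x0)) ∧ ¬F, not yet normal

Reduction:
  start: ((¬x2 ∨ ¬x2) ∨ (x0 ∧ (x0 ∨ x0))) ∧ ¬F
  step 1: (¬x2 ∨ (x0 ∧ (x0 ∨ x0))) ∧ ¬F
  step 2: (¬x2 ∨ (x0 ∧ x0)) ∧ ¬F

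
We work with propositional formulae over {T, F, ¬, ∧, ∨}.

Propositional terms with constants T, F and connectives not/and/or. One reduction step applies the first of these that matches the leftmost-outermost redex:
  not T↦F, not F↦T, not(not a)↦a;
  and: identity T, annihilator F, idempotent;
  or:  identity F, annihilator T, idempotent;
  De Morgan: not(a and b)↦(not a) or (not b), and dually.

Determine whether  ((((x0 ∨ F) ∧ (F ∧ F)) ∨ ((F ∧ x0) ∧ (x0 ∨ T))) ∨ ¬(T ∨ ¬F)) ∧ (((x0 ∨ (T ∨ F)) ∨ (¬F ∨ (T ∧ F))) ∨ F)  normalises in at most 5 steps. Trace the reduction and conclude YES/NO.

  start: ((((x0 ∨ F) ∧ (F ∧ F)) ∨ ((F ∧ x0) ∧ (x0 ∨ T))) ∨ ¬(T ∨ ¬F)) ∧ (((x0 ∨ (T ∨ F)) ∨ (¬F ∨ (T ∧ F))) ∨ F)
  →1  (((x0 ∧ (F ∧ F)) ∨ ((F ∧ x0) ∧ (x0 ∨ T))) ∨ ¬(T ∨ ¬F)) ∧ (((x0 ∨ (T ∨ F)) ∨ (¬F ∨ (T ∧ F))) ∨ F)
  →2  (((x0 ∧ F) ∨ ((F ∧ x0) ∧ (x0 ∨ T))) ∨ ¬(T ∨ ¬F)) ∧ (((x0 ∨ (T ∨ F)) ∨ (¬F ∨ (T ∧ F))) ∨ F)
  →3  ((F ∨ ((F ∧ x0) ∧ (x0 ∨ T))) ∨ ¬(T ∨ ¬F)) ∧ (((x0 ∨ (T ∨ F)) ∨ (¬F ∨ (T ∧ F))) ∨ F)
  →4  (((F ∧ x0) ∧ (x0 ∨ T)) ∨ ¬(T ∨ ¬F)) ∧ (((x0 ∨ (T ∨ F)) ∨ (¬F ∨ (T ∧ F))) ∨ F)
  →5  ((F ∧ (x0 ∨ T)) ∨ ¬(T ∨ ¬F)) ∧ (((x0 ∨ (T ∨ F)) ∨ (¬F ∨ (T ∧ F))) ∨ F)

Answer: NO — after 5 steps the term is ((F ∧ (x0 ∨ T)) ∨ ¬(T ∨ ¬F)) ∧ (((x0 ∨ (T ∨ F)) ∨ (¬F ∨ (T ∧ F))) ∨ F), not yet normal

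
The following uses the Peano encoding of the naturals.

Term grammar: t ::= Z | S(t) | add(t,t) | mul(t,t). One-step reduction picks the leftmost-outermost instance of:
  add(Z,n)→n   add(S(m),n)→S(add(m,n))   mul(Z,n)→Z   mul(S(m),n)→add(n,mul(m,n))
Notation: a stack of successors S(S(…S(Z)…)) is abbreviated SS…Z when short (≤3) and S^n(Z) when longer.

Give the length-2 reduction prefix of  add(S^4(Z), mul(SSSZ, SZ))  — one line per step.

Answer: after 2 steps: S(S(add(SSZ, mul(SSSZ, SZ))))

Reduction:
  start: add(S^4(Z), mul(SSSZ, SZ))
  [1] S(add(SSSZ, mul(SSSZ, SZ)))
  [2] S(S(add(SSZ, mul(SSSZ, SZ))))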